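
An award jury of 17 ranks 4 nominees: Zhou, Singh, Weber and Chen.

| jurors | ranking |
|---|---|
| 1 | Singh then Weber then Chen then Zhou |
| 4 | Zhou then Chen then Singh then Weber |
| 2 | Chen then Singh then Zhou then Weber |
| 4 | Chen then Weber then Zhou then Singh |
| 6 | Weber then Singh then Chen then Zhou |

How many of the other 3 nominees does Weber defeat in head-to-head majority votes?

2

Weber against each rival (17 jurors):
Weber vs Zhou: Weber wins 11–6.
Weber vs Singh: Weber wins 10–7.
Weber vs Chen: 1+6 = 7 for Weber, 10 for Chen — Chen by 10–7.
Weber beats Zhou, Singh; loses to Chen — 2 pairwise wins.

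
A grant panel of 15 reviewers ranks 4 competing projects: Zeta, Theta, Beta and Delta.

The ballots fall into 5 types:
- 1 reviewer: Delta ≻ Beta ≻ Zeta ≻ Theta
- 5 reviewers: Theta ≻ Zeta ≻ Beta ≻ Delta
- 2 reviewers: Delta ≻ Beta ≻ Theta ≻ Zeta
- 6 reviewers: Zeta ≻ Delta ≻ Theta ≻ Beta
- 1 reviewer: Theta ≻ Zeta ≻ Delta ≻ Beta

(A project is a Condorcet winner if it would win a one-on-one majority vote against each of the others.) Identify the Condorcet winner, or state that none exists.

none

Check each pair by majority over 15 ballots:
Zeta vs Theta: 7 to 8, Theta.
Zeta vs Beta: 5+6+1 = 12 for Zeta, 3 for Beta — Zeta by 12–3.
Zeta vs Delta: 12 to 3, Zeta.
Theta vs Beta: 12 to 3, Theta.
Theta vs Delta: 6 to 9, Delta.
Beta vs Delta: Beta is ranked higher on 5 ballots, Delta on 10. Delta wins 10–5.
No project is unbeaten: Zeta loses to Theta; Theta loses to Delta; Beta loses to Zeta; Delta loses to Zeta. In particular Zeta beats Delta beats Theta beats Zeta is a majority cycle — no Condorcet winner exists.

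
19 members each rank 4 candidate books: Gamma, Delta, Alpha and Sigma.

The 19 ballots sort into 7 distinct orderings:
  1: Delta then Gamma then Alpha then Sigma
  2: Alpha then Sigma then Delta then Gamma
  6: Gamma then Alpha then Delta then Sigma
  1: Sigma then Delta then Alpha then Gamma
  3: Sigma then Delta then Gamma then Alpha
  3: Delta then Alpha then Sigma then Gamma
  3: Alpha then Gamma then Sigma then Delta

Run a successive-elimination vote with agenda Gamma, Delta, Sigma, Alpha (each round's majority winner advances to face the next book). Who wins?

Alpha

Round 1: Gamma vs Delta — 9–10, Delta advances.
Round 2: Delta vs Sigma — 10–9, Delta advances.
Round 3: Delta vs Alpha — 8–11, Alpha advances.
Alpha survives the agenda.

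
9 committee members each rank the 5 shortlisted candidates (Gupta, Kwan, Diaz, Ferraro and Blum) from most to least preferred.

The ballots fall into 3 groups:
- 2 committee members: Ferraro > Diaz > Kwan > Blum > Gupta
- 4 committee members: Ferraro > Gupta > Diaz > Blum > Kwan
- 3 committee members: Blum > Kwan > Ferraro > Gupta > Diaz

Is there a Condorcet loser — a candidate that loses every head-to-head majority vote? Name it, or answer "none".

none

Head-to-head results (9 committee members):
Gupta vs Kwan: Kwan wins 5–4.
Gupta–Diaz: Gupta 7–2.
Gupta vs Ferraro: Gupta is ranked higher on 0 ballots, Ferraro on 9. Ferraro wins 9–0.
Gupta vs Blum: Blum, 5–4.
Kwan vs Diaz: Diaz, 6–3.
Kwan vs Ferraro: Kwan preferred on 3 ballots; Ferraro wins 6–3.
Kwan vs Blum: Kwan preferred on 2 ballots; Blum wins 7–2.
Diaz vs Ferraro: Diaz is ranked higher on 0 ballots, Ferraro on 9. Ferraro wins 9–0.
Diaz vs Blum: 6 to 3, Diaz.
Ferraro vs Blum: 6 to 3, Ferraro.
No candidate is winless: Gupta beats Diaz; Kwan beats Gupta; Diaz beats Kwan; Ferraro beats Gupta; Blum beats Gupta. There is no Condorcet loser.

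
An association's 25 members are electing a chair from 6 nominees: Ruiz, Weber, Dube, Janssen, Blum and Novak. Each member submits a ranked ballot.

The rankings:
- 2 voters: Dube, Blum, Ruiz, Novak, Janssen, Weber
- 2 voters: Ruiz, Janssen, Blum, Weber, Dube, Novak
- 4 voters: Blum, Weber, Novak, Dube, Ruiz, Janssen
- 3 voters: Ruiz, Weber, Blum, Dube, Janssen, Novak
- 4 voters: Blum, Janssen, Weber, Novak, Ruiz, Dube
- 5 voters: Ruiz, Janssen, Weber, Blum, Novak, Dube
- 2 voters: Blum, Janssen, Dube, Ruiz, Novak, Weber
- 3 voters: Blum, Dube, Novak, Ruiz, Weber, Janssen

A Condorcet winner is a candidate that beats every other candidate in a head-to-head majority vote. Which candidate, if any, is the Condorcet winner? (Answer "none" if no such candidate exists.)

Blum

Head-to-head results (25 voters):
Ruiz vs Weber: 2+2+3+5+2+3 = 17 for Ruiz, 8 for Weber — Ruiz by 17–8.
Ruiz vs Dube: Ruiz is ranked higher on 2+3+4+5 = 14 ballots, Dube on 11. Ruiz wins 14–11.
Ruiz vs Janssen: Ruiz preferred on 2+2+4+3+5+3 = 19 ballots; Ruiz wins 19–6.
Ruiz vs Blum: 10 to 15, Blum.
Ruiz vs Novak: Ruiz is ranked higher on 2+2+3+5+2 = 14 ballots, Novak on 11. Ruiz wins 14–11.
Weber vs Dube: 18 to 7, Weber.
Weber vs Janssen: 4+3+3 = 10 for Weber, 15 for Janssen — Janssen by 15–10.
Weber vs Blum: 3+5 = 8 for Weber, 17 for Blum — Blum by 17–8.
Weber vs Novak: 2+4+3+4+5 = 18 for Weber, 7 for Novak — Weber by 18–7.
Dube vs Janssen: 12 to 13, Janssen.
Dube vs Blum: 2 to 23, Blum.
Dube vs Novak: Dube is ranked higher on 2+2+3+2+3 = 12 ballots, Novak on 13. Novak wins 13–12.
Janssen vs Blum: Janssen is ranked higher on 2+5 = 7 ballots, Blum on 18. Blum wins 18–7.
Janssen vs Novak: Janssen preferred on 2+3+4+5+2 = 16 ballots; Janssen wins 16–9.
Blum vs Novak: Blum is ranked higher on 25 ballots, Novak on 0. Blum wins 25–0.
Blum beats each of Ruiz, Weber, Dube, Janssen, Novak — Blum is the Condorcet winner.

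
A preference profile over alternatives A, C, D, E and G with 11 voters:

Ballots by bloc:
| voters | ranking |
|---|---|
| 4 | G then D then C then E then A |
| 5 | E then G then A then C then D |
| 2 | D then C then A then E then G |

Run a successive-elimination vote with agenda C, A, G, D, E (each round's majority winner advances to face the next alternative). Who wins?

Round 1: C vs A — 6–5, C advances.
Round 2: C vs G — 2–9, G advances.
Round 3: G vs D — 9–2, G advances.
Round 4: G vs E — 4–7, E advances.
E survives the agenda.

E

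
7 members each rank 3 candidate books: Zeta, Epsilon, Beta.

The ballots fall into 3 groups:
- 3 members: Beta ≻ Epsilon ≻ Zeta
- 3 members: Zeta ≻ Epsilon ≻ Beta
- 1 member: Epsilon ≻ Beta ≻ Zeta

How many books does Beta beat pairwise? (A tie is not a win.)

1

Beta against each rival (7 members):
Beta vs Zeta: Beta wins 4–3.
Beta vs Epsilon: Beta is ranked higher on 3 ballots, Epsilon on 4. Epsilon wins 4–3.
Beta beats Zeta; loses to Epsilon — 1 pairwise win.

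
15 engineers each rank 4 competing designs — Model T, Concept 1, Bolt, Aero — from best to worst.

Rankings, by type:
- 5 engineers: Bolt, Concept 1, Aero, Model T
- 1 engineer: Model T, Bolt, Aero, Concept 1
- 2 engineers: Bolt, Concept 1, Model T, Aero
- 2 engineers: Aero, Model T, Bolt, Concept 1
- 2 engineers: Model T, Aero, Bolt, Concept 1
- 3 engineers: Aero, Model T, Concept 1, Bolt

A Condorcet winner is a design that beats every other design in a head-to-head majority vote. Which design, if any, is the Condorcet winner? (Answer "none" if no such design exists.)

Head-to-head results (15 engineers):
Model T vs Concept 1: 8 to 7, Model T.
Model T vs Bolt: 1+2+2+3 = 8 for Model T, 7 for Bolt — Model T by 8–7.
Model T vs Aero: Model T preferred on 1+2+2 = 5 ballots; Aero wins 10–5.
Concept 1 vs Bolt: Concept 1 preferred on 3 ballots; Bolt wins 12–3.
Concept 1 vs Aero: 7 to 8, Aero.
Bolt vs Aero: 5+1+2 = 8 for Bolt, 7 for Aero — Bolt by 8–7.
No design is unbeaten: Model T loses to Aero; Concept 1 loses to Model T; Bolt loses to Model T; Aero loses to Bolt. In particular Model T > Bolt > Aero > Model T is a majority cycle — no Condorcet winner exists.

none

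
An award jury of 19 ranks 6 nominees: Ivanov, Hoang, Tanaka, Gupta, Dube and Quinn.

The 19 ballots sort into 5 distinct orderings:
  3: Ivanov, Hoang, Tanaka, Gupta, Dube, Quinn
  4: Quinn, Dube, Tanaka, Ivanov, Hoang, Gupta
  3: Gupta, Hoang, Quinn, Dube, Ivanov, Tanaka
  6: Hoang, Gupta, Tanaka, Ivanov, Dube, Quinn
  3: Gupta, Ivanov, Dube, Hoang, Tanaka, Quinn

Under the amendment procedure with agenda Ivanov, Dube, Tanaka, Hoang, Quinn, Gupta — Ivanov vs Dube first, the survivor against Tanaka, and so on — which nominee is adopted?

Round 1: Ivanov vs Dube — 12–7, Ivanov advances.
Round 2: Ivanov vs Tanaka — 9–10, Tanaka advances.
Round 3: Tanaka vs Hoang — 4–15, Hoang advances.
Round 4: Hoang vs Quinn — 15–4, Hoang advances.
Round 5: Hoang vs Gupta — 13–6, Hoang advances.
The agenda winner is Hoang.

Hoang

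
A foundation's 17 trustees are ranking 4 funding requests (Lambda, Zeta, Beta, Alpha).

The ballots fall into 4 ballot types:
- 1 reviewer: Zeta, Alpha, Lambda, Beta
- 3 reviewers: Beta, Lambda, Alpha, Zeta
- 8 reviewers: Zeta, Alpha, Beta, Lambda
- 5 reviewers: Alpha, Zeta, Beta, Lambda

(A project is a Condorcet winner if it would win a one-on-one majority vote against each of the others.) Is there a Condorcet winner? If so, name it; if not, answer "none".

Zeta

Check each pair by majority over 17 ballots:
Lambda vs Zeta: 3 for Lambda, 14 for Zeta — Zeta by 14–3.
Lambda vs Beta: 1 to 16, Beta.
Lambda vs Alpha: 3 to 14, Alpha.
Zeta vs Beta: 1+8+5 = 14 for Zeta, 3 for Beta — Zeta by 14–3.
Zeta vs Alpha: 9 to 8, Zeta.
Beta vs Alpha: Beta preferred on 3 ballots; Alpha wins 14–3.
Zeta beats each of Lambda, Beta, Alpha — Zeta is the Condorcet winner.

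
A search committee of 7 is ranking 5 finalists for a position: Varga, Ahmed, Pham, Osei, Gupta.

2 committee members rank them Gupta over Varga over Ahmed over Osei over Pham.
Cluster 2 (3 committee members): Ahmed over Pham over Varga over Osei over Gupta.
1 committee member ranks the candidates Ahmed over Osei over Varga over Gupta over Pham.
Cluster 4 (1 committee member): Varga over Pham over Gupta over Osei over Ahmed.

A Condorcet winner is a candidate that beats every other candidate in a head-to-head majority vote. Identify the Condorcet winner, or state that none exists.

Pairwise majorities:
Varga vs Ahmed: Ahmed wins 4–3.
Varga vs Pham: Varga, 4–3.
Varga vs Osei: Varga, 6–1.
Varga vs Gupta: Varga wins 5–2.
Ahmed vs Pham: Ahmed, 6–1.
Ahmed vs Osei: Ahmed, 6–1.
Ahmed vs Gupta: Ahmed wins 4–3.
Pham–Osei: Pham 4–3.
Pham–Gupta: Pham 4–3.
Osei vs Gupta: Osei, 4–3.
Only Ahmed has no losses; Ahmed is the Condorcet winner.

Ahmed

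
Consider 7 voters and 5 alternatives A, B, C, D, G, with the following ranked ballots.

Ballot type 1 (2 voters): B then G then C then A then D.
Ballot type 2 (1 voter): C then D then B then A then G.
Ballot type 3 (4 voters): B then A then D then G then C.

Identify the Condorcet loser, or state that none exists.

C

Head-to-head results (7 voters):
A vs B: B wins 7–0.
A vs C: A wins 4–3.
A vs D: 6 to 1, A.
A–G: A 5–2.
B–C: B 6–1.
B vs D: 2+4 = 6 for B, 1 for D — B by 6–1.
B vs G: 2+1+4 = 7 for B, 0 for G — B by 7–0.
C vs D: 3 to 4, D.
C vs G: G wins 6–1.
D–G: D 5–2.
C loses to every other alternative — it is the Condorcet loser.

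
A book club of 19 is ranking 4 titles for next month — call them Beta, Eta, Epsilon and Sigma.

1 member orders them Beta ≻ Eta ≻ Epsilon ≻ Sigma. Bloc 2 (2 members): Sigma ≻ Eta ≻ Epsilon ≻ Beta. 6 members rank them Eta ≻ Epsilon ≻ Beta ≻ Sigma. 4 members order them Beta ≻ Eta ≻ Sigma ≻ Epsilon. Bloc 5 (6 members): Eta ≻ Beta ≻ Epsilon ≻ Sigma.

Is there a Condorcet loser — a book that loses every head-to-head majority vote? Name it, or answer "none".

Sigma

Pairwise majorities:
Beta vs Eta: Beta is ranked higher on 1+4 = 5 ballots, Eta on 14. Eta wins 14–5.
Beta–Epsilon: Beta 11–8.
Beta–Sigma: Beta 17–2.
Eta vs Epsilon: Eta is ranked higher on 1+2+6+4+6 = 19 ballots, Epsilon on 0. Eta wins 19–0.
Eta–Sigma: Eta 17–2.
Epsilon vs Sigma: 13 to 6, Epsilon.
Sigma is beaten in every head-to-head and is the Condorcet loser.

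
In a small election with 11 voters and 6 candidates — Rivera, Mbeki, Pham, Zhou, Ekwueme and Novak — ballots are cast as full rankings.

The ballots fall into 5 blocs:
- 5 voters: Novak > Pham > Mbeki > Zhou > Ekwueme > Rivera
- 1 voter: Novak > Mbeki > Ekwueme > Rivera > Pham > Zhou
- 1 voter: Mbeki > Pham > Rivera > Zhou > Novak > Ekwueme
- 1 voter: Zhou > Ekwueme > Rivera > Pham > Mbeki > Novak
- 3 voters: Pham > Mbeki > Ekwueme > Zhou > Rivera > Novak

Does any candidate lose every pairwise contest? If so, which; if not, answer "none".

Pairwise majorities:
Rivera vs Mbeki: Rivera is ranked higher on 1 ballot, Mbeki on 10. Mbeki wins 10–1.
Rivera vs Pham: Rivera is ranked higher on 1+1 = 2 ballots, Pham on 9. Pham wins 9–2.
Rivera vs Zhou: 1+1 = 2 for Rivera, 9 for Zhou — Zhou by 9–2.
Rivera vs Ekwueme: Rivera is ranked higher on 1 ballot, Ekwueme on 10. Ekwueme wins 10–1.
Rivera vs Novak: Novak, 6–5.
Mbeki vs Pham: Pham, 9–2.
Mbeki–Zhou: Mbeki 10–1.
Mbeki–Ekwueme: Mbeki 10–1.
Mbeki vs Novak: Novak, 6–5.
Pham vs Zhou: Pham, 10–1.
Pham vs Ekwueme: Pham preferred on 5+1+3 = 9 ballots; Pham wins 9–2.
Pham vs Novak: Pham preferred on 1+1+3 = 5 ballots; Novak wins 6–5.
Zhou vs Ekwueme: 7 to 4, Zhou.
Zhou vs Novak: Novak wins 6–5.
Ekwueme–Novak: Novak 7–4.
Rivera loses to every other candidate — it is the Condorcet loser.

Rivera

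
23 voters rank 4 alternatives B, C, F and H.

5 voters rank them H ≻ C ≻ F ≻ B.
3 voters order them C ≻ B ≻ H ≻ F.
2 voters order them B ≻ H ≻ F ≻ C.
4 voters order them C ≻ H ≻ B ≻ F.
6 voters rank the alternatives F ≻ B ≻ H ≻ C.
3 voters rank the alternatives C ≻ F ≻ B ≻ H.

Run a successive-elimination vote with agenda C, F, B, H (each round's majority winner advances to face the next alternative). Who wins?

Round 1: C vs F — 15–8, C advances.
Round 2: C vs B — 15–8, C advances.
Round 3: C vs H — 10–13, H advances.
H survives the agenda.

H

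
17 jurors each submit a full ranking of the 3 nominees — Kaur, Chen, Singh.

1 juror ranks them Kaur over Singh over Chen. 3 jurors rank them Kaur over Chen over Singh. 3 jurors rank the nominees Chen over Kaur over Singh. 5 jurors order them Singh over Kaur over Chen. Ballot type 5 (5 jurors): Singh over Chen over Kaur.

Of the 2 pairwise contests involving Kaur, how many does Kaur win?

Kaur against each rival (17 jurors):
Kaur vs Chen: Kaur wins 9–8.
Kaur–Singh: Singh 10–7.
Kaur beats Chen; loses to Singh — 1 pairwise win.

1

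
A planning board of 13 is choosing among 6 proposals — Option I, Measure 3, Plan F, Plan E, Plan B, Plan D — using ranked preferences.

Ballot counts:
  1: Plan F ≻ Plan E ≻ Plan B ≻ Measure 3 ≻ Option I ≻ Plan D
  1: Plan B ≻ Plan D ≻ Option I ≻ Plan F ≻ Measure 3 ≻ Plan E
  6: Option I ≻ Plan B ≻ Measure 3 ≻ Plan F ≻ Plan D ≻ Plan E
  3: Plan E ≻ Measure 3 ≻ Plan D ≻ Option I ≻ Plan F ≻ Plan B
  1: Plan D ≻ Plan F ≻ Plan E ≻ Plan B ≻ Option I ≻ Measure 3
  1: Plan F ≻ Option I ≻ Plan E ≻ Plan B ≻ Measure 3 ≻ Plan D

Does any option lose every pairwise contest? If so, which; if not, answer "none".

Head-to-head results (13 council members):
Option I vs Measure 3: Option I, 9–4.
Option I vs Plan F: 10 to 3, Option I.
Option I vs Plan E: Option I, 8–5.
Option I vs Plan B: 6+3+1 = 10 for Option I, 3 for Plan B — Option I by 10–3.
Option I vs Plan D: Option I wins 8–5.
Measure 3 vs Plan F: Measure 3 wins 9–4.
Measure 3 vs Plan E: Measure 3 wins 7–6.
Measure 3 vs Plan B: Plan B, 10–3.
Measure 3 vs Plan D: Measure 3 preferred on 1+6+3+1 = 11 ballots; Measure 3 wins 11–2.
Plan F vs Plan E: 1+1+6+1+1 = 10 for Plan F, 3 for Plan E — Plan F by 10–3.
Plan F vs Plan B: 6 to 7, Plan B.
Plan F–Plan D: Plan F 8–5.
Plan E vs Plan B: Plan B wins 7–6.
Plan E vs Plan D: Plan E preferred on 1+3+1 = 5 ballots; Plan D wins 8–5.
Plan B vs Plan D: Plan B is ranked higher on 1+1+6+1 = 9 ballots, Plan D on 4. Plan B wins 9–4.
Plan E loses to every other option — it is the Condorcet loser.

Plan E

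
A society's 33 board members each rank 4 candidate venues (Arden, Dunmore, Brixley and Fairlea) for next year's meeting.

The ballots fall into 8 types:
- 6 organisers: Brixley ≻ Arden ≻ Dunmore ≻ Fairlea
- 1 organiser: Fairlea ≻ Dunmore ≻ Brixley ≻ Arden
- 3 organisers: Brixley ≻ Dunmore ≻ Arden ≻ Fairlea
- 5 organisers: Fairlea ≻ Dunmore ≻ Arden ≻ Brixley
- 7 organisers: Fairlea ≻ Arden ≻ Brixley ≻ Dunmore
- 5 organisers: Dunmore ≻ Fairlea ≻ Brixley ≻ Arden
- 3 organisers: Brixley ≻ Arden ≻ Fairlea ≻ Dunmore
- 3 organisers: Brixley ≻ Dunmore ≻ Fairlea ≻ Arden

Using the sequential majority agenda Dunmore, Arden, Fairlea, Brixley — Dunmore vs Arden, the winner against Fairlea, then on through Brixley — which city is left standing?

Round 1: Dunmore vs Arden — 17–16, Dunmore advances.
Round 2: Dunmore vs Fairlea — 17–16, Dunmore advances.
Round 3: Dunmore vs Brixley — 11–22, Brixley advances.
Brixley survives the agenda.

Brixley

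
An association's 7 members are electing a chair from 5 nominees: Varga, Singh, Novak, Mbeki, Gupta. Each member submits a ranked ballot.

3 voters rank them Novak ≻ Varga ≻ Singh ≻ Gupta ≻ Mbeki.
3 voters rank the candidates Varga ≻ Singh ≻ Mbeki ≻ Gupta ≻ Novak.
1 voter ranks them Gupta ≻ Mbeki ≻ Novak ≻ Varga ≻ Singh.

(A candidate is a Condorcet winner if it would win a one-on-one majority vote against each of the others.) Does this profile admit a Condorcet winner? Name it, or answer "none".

Head-to-head results (7 voters):
Varga–Singh: Varga 7–0.
Varga vs Novak: Varga preferred on 3 ballots; Novak wins 4–3.
Varga vs Mbeki: Varga wins 6–1.
Varga vs Gupta: Varga wins 6–1.
Singh vs Novak: Singh preferred on 3 ballots; Novak wins 4–3.
Singh–Mbeki: Singh 6–1.
Singh vs Gupta: Singh preferred on 3+3 = 6 ballots; Singh wins 6–1.
Novak vs Mbeki: Mbeki wins 4–3.
Novak vs Gupta: Gupta wins 4–3.
Mbeki–Gupta: Gupta 4–3.
Every candidate loses at least once (Varga loses to Novak; Singh loses to Varga; Novak loses to Mbeki; Mbeki loses to Varga; Gupta loses to Varga). The majority relation contains the cycle Varga → Mbeki → Novak → Varga, so there is no Condorcet winner.

none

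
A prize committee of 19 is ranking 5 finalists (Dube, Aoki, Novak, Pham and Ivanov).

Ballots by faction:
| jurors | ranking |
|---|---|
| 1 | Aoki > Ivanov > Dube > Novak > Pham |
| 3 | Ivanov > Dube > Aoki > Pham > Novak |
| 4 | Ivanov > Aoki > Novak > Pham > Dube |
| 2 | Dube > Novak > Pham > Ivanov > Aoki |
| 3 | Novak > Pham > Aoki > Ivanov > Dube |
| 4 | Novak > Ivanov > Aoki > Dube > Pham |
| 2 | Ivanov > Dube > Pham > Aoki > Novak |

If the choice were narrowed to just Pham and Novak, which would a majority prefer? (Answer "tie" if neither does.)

Ballots ranking Pham above Novak: 3 + 2 = 5.
Ballots ranking Novak above Pham: 19 − 5 = 14.
Novak wins the head-to-head 14–5.

Novak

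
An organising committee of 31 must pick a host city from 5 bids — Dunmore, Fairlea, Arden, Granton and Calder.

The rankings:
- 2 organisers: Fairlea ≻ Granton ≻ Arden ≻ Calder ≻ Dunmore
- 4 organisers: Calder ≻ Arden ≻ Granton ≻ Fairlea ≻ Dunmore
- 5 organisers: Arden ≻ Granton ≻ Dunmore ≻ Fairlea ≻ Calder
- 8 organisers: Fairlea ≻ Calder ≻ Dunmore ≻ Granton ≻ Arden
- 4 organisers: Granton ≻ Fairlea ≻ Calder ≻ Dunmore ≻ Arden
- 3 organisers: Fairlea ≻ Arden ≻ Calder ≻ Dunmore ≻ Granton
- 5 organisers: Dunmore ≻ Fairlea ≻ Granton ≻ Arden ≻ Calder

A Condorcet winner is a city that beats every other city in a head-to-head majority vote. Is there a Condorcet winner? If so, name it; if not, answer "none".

Pairwise majorities:
Dunmore–Fairlea: Fairlea 21–10.
Dunmore vs Arden: Dunmore, 17–14.
Dunmore–Granton: Dunmore 16–15.
Dunmore–Calder: Calder 21–10.
Fairlea vs Arden: Fairlea, 22–9.
Fairlea vs Granton: Fairlea, 18–13.
Fairlea vs Calder: Fairlea, 27–4.
Arden vs Granton: Granton wins 19–12.
Arden vs Calder: Calder, 16–15.
Granton–Calder: Granton 16–15.
Fairlea beats each of Dunmore, Arden, Granton, Calder — Fairlea is the Condorcet winner.

Fairlea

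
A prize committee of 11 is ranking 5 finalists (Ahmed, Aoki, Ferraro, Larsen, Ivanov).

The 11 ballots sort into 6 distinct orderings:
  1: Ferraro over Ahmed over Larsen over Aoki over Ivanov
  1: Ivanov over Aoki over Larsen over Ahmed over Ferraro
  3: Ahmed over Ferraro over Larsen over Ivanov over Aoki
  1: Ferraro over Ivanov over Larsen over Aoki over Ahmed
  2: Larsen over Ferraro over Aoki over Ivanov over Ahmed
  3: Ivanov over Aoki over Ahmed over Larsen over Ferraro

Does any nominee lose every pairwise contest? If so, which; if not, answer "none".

Head-to-head results (11 jurors):
Ahmed vs Aoki: 1+3 = 4 for Ahmed, 7 for Aoki — Aoki by 7–4.
Ahmed vs Ferraro: 1+3+3 = 7 for Ahmed, 4 for Ferraro — Ahmed by 7–4.
Ahmed vs Larsen: Ahmed wins 7–4.
Ahmed vs Ivanov: Ahmed is ranked higher on 1+3 = 4 ballots, Ivanov on 7. Ivanov wins 7–4.
Aoki–Ferraro: Ferraro 7–4.
Aoki vs Larsen: 4 to 7, Larsen.
Aoki vs Ivanov: Ivanov wins 8–3.
Ferraro vs Larsen: 1+3+1 = 5 for Ferraro, 6 for Larsen — Larsen by 6–5.
Ferraro vs Ivanov: 1+3+1+2 = 7 for Ferraro, 4 for Ivanov — Ferraro by 7–4.
Larsen vs Ivanov: Larsen is ranked higher on 1+3+2 = 6 ballots, Ivanov on 5. Larsen wins 6–5.
Every nominee wins at least one matchup (Ahmed beats Ferraro; Aoki beats Ahmed; Ferraro beats Aoki; Larsen beats Aoki; Ivanov beats Ahmed), so there is no Condorcet loser.

none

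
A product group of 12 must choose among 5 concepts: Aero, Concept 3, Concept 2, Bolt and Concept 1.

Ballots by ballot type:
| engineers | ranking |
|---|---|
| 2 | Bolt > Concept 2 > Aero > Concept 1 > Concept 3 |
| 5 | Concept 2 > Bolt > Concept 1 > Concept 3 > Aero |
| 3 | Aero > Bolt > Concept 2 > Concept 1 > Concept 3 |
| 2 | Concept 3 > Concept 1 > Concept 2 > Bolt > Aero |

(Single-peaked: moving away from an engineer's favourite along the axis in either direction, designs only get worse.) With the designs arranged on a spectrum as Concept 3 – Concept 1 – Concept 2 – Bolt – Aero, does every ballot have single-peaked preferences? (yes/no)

yes

Axis positions: Concept 3=1, Concept 1=2, Concept 2=3, Bolt=4, Aero=5.
Ballot type 1 (peak Bolt at position 4): ranking walks positions 4-3-5-2-1, expanding outward from the peak — single-peaked.
Ballot type 2 (peak Concept 2 at position 3): ranking walks positions 3-4-2-1-5, expanding outward from the peak — single-peaked.
Ballot type 3 (peak Aero at position 5): ranking walks positions 5-4-3-2-1, expanding outward from the peak — single-peaked.
Ballot type 4 (peak Concept 3 at position 1): ranking walks positions 1-2-3-4-5, expanding outward from the peak — single-peaked.
Every ranking is single-peaked on this axis.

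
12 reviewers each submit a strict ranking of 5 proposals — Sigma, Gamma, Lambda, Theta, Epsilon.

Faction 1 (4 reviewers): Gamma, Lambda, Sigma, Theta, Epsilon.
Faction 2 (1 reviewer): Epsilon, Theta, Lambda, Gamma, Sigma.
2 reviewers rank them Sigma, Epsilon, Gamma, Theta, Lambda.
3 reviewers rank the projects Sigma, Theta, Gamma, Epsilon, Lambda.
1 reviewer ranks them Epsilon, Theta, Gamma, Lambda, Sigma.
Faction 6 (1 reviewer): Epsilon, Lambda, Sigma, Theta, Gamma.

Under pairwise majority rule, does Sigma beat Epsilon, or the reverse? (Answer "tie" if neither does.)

Ballots ranking Sigma above Epsilon: 4 + 2 + 3 = 9.
Ballots ranking Epsilon above Sigma: 12 − 9 = 3.
Sigma wins the head-to-head 9–3.

Sigma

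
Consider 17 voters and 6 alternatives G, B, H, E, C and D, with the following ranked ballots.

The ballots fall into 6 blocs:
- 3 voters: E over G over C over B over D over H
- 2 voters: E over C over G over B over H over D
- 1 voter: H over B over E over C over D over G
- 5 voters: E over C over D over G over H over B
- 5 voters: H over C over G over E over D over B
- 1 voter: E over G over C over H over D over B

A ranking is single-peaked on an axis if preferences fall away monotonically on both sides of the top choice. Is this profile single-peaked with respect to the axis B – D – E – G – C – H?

no

Axis positions: B=1, D=2, E=3, G=4, C=5, H=6.
Bloc 1: ranking walks positions 3-4-5-1-2-6; B is ranked above D even though D lies between B and the peak E on the axis — preferences dip and rise again. Not single-peaked.
Bloc 2: ranking walks positions 3-5-4-1-6-2; C is ranked above G even though G lies between C and the peak E on the axis — preferences dip and rise again. Not single-peaked.
Bloc 3: ranking walks positions 6-1-3-5-2-4; B is ranked above C even though C lies between B and the peak H on the axis — preferences dip and rise again. Not single-peaked.
Bloc 4: ranking walks positions 3-5-2-4-6-1; C is ranked above G even though G lies between C and the peak E on the axis — preferences dip and rise again. Not single-peaked.
Bloc 5 (peak H at position 6): ranking walks positions 6-5-4-3-2-1, expanding outward from the peak — single-peaked.
Bloc 6 (peak E at position 3): ranking walks positions 3-4-5-6-2-1, expanding outward from the peak — single-peaked.
Bloc 1 violates single-peakedness, so the profile is not single-peaked on this axis.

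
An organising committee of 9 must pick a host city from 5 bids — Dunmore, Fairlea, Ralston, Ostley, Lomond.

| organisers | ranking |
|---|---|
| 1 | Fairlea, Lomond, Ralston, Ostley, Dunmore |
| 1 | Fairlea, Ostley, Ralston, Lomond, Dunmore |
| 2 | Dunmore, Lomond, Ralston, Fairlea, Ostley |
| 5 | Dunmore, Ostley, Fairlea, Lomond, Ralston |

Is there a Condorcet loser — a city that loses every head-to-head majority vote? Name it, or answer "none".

Ralston

Pairwise majorities:
Dunmore vs Fairlea: Dunmore wins 7–2.
Dunmore vs Ralston: Dunmore is ranked higher on 2+5 = 7 ballots, Ralston on 2. Dunmore wins 7–2.
Dunmore vs Ostley: 2+5 = 7 for Dunmore, 2 for Ostley — Dunmore by 7–2.
Dunmore vs Lomond: Dunmore, 7–2.
Fairlea vs Ralston: Fairlea is ranked higher on 1+1+5 = 7 ballots, Ralston on 2. Fairlea wins 7–2.
Fairlea vs Ostley: Ostley wins 5–4.
Fairlea vs Lomond: Fairlea preferred on 1+1+5 = 7 ballots; Fairlea wins 7–2.
Ralston vs Ostley: Ostley wins 6–3.
Ralston vs Lomond: Lomond wins 8–1.
Ostley vs Lomond: Ostley wins 6–3.
Only Ralston has no wins; Ralston is the Condorcet loser.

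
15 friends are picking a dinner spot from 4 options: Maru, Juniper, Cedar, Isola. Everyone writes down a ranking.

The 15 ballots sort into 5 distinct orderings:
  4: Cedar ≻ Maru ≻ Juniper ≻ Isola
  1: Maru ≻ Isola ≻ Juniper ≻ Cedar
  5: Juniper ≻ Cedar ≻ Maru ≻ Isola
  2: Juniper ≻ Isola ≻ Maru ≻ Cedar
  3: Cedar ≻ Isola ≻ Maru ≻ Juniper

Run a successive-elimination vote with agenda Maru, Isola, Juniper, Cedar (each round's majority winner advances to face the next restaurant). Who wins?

Round 1: Maru vs Isola — 10–5, Maru advances.
Round 2: Maru vs Juniper — 8–7, Maru advances.
Round 3: Maru vs Cedar — 3–12, Cedar advances.
The agenda winner is Cedar.

Cedar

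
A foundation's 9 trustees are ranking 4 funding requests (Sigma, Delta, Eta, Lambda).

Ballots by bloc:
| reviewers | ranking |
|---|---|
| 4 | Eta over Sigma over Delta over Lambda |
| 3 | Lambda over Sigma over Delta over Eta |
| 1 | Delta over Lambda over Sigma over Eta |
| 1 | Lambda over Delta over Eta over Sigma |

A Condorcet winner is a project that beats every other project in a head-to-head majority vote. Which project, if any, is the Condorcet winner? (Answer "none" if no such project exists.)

Head-to-head results (9 reviewers):
Sigma vs Delta: 7 to 2, Sigma.
Sigma vs Eta: Sigma is ranked higher on 3+1 = 4 ballots, Eta on 5. Eta wins 5–4.
Sigma vs Lambda: Sigma is ranked higher on 4 ballots, Lambda on 5. Lambda wins 5–4.
Delta vs Eta: Delta is ranked higher on 3+1+1 = 5 ballots, Eta on 4. Delta wins 5–4.
Delta vs Lambda: Delta preferred on 4+1 = 5 ballots; Delta wins 5–4.
Eta vs Lambda: 4 to 5, Lambda.
Every project loses at least once (Sigma loses to Eta; Delta loses to Sigma; Eta loses to Delta; Lambda loses to Delta). The majority relation contains the cycle Sigma beats Delta beats Eta beats Sigma, so there is no Condorcet winner.

none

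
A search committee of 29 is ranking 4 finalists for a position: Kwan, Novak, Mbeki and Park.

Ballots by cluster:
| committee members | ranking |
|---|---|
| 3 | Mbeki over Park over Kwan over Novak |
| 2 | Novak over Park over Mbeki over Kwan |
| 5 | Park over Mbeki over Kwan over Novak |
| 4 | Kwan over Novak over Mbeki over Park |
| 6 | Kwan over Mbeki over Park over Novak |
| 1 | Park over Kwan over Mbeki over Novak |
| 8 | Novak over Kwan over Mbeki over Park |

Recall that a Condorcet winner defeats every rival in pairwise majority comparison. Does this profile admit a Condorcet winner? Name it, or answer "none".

Pairwise majorities:
Kwan–Novak: Kwan 19–10.
Kwan vs Mbeki: Kwan, 19–10.
Kwan vs Park: Kwan, 18–11.
Novak–Mbeki: Mbeki 15–14.
Novak–Park: Park 15–14.
Mbeki–Park: Mbeki 21–8.
Only Kwan has no losses; Kwan is the Condorcet winner.

Kwan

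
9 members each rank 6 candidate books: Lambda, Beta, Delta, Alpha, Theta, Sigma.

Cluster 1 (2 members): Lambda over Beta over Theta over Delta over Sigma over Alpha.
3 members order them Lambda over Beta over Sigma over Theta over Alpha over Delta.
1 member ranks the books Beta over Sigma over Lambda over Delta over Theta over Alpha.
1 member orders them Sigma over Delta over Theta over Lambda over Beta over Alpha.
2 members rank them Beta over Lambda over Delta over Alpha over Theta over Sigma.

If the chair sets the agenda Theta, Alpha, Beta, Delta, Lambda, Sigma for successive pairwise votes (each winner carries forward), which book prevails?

Lambda

Round 1: Theta vs Alpha — 7–2, Theta advances.
Round 2: Theta vs Beta — 1–8, Beta advances.
Round 3: Beta vs Delta — 8–1, Beta advances.
Round 4: Beta vs Lambda — 3–6, Lambda advances.
Round 5: Lambda vs Sigma — 7–2, Lambda advances.
Lambda survives the agenda.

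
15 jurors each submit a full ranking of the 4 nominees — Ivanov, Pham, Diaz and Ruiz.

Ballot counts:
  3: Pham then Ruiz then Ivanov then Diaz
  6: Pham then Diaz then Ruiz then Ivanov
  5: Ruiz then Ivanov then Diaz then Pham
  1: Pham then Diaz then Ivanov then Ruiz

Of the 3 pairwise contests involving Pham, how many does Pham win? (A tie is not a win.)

Pham against each rival (15 jurors):
Pham vs Ivanov: Pham is ranked higher on 3+6+1 = 10 ballots, Ivanov on 5. Pham wins 10–5.
Pham–Diaz: Pham 10–5.
Pham–Ruiz: Pham 10–5.
Pham beats Ivanov, Diaz, Ruiz — 3 pairwise wins.

3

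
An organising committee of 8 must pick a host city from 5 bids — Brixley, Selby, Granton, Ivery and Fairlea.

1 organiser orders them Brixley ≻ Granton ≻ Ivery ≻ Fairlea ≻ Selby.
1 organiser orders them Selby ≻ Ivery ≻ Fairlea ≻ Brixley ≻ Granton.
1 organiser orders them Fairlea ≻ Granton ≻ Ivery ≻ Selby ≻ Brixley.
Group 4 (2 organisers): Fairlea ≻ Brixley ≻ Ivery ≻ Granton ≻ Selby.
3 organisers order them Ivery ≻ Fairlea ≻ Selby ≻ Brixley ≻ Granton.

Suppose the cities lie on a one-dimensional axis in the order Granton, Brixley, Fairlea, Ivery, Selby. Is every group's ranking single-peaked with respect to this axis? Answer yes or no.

Axis positions: Granton=1, Brixley=2, Fairlea=3, Ivery=4, Selby=5.
Group 1: ranking walks positions 2-1-4-3-5; Ivery is ranked above Fairlea even though Fairlea lies between Ivery and the peak Brixley on the axis — preferences dip and rise again. Not single-peaked.
Group 2 (peak Selby at position 5): ranking walks positions 5-4-3-2-1, expanding outward from the peak — single-peaked.
Group 3: ranking walks positions 3-1-4-5-2; Granton is ranked above Brixley even though Brixley lies between Granton and the peak Fairlea on the axis — preferences dip and rise again. Not single-peaked.
Group 4 (peak Fairlea at position 3): ranking walks positions 3-2-4-1-5, expanding outward from the peak — single-peaked.
Group 5 (peak Ivery at position 4): ranking walks positions 4-3-5-2-1, expanding outward from the peak — single-peaked.
Group 1 violates single-peakedness, so the profile is not single-peaked on this axis.

no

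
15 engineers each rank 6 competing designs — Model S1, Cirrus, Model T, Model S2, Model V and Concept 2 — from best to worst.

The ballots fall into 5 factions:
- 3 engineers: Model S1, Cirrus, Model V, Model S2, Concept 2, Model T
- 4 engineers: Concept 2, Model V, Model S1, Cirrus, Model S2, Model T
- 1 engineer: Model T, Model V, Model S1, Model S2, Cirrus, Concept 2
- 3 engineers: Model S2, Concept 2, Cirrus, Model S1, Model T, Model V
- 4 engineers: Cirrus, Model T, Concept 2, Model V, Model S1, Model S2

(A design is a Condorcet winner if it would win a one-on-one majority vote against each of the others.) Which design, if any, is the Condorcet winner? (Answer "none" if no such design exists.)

Check each pair by majority over 15 ballots:
Model S1 vs Cirrus: Model S1 preferred on 3+4+1 = 8 ballots; Model S1 wins 8–7.
Model S1 vs Model T: Model S1 preferred on 3+4+3 = 10 ballots; Model S1 wins 10–5.
Model S1 vs Model S2: 12 to 3, Model S1.
Model S1 vs Model V: Model S1 is ranked higher on 3+3 = 6 ballots, Model V on 9. Model V wins 9–6.
Model S1 vs Concept 2: Model S1 is ranked higher on 3+1 = 4 ballots, Concept 2 on 11. Concept 2 wins 11–4.
Cirrus vs Model T: 3+4+3+4 = 14 for Cirrus, 1 for Model T — Cirrus by 14–1.
Cirrus vs Model S2: 3+4+4 = 11 for Cirrus, 4 for Model S2 — Cirrus by 11–4.
Cirrus vs Model V: 3+3+4 = 10 for Cirrus, 5 for Model V — Cirrus by 10–5.
Cirrus vs Concept 2: Cirrus preferred on 3+1+4 = 8 ballots; Cirrus wins 8–7.
Model T vs Model S2: 1+4 = 5 for Model T, 10 for Model S2 — Model S2 by 10–5.
Model T vs Model V: Model T preferred on 1+3+4 = 8 ballots; Model T wins 8–7.
Model T vs Concept 2: Model T preferred on 1+4 = 5 ballots; Concept 2 wins 10–5.
Model S2 vs Model V: Model S2 preferred on 3 ballots; Model V wins 12–3.
Model S2 vs Concept 2: 7 to 8, Concept 2.
Model V vs Concept 2: 3+1 = 4 for Model V, 11 for Concept 2 — Concept 2 by 11–4.
No design is unbeaten: Model S1 loses to Model V; Cirrus loses to Model S1; Model T loses to Model S1; Model S2 loses to Model S1; Model V loses to Cirrus; Concept 2 loses to Cirrus. In particular Model S1 > Cirrus > Model V > Model S1 is a majority cycle — no Condorcet winner exists.

none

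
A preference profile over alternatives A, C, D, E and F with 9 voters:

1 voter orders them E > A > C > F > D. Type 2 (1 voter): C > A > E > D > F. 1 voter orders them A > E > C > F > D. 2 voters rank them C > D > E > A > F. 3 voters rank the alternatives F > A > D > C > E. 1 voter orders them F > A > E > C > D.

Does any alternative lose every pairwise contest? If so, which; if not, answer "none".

Pairwise majorities:
A–C: A 6–3.
A vs D: 1+1+1+3+1 = 7 for A, 2 for D — A by 7–2.
A vs E: 6 to 3, A.
A vs F: A wins 5–4.
C vs D: C is ranked higher on 1+1+1+2+1 = 6 ballots, D on 3. C wins 6–3.
C vs E: C wins 6–3.
C–F: C 5–4.
D–E: D 5–4.
D vs F: F, 6–3.
E–F: E 5–4.
Every alternative wins at least one matchup (A beats C; C beats D; D beats E; E beats F; F beats D), so there is no Condorcet loser.

none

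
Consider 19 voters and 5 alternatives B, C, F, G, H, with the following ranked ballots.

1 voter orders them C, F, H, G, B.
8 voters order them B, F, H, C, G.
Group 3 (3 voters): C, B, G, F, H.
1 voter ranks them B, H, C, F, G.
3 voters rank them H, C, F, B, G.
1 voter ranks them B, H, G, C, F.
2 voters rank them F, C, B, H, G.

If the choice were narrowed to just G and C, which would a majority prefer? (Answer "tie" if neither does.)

C

Ballots ranking G above C: 1.
Ballots ranking C above G: 19 − 1 = 18.
C wins the head-to-head 18–1.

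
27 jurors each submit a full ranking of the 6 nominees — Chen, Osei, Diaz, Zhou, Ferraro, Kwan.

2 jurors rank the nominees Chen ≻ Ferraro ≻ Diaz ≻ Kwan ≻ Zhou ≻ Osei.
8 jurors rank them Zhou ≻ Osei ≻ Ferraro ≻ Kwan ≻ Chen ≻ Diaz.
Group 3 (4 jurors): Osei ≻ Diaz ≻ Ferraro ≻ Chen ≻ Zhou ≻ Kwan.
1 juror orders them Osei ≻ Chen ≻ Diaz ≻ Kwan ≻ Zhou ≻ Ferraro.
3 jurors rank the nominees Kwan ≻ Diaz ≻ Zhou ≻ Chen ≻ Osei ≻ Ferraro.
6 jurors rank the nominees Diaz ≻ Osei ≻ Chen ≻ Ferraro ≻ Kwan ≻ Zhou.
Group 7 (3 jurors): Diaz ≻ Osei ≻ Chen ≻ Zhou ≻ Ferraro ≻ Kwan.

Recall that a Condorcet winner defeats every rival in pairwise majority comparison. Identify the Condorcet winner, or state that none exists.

Diaz

Pairwise majorities:
Chen vs Osei: Chen preferred on 2+3 = 5 ballots; Osei wins 22–5.
Chen vs Diaz: Diaz, 16–11.
Chen vs Zhou: 2+4+1+6+3 = 16 for Chen, 11 for Zhou — Chen by 16–11.
Chen vs Ferraro: Chen, 15–12.
Chen vs Kwan: Chen is ranked higher on 2+4+1+6+3 = 16 ballots, Kwan on 11. Chen wins 16–11.
Osei vs Diaz: 8+4+1 = 13 for Osei, 14 for Diaz — Diaz by 14–13.
Osei vs Zhou: Osei preferred on 4+1+6+3 = 14 ballots; Osei wins 14–13.
Osei–Ferraro: Osei 25–2.
Osei vs Kwan: Osei wins 22–5.
Diaz vs Zhou: Diaz, 19–8.
Diaz vs Ferraro: Diaz wins 17–10.
Diaz vs Kwan: Diaz, 16–11.
Zhou vs Ferraro: 8+1+3+3 = 15 for Zhou, 12 for Ferraro — Zhou by 15–12.
Zhou vs Kwan: 15 to 12, Zhou.
Ferraro vs Kwan: 23 to 4, Ferraro.
Diaz defeats every rival head-to-head and is the Condorcet winner.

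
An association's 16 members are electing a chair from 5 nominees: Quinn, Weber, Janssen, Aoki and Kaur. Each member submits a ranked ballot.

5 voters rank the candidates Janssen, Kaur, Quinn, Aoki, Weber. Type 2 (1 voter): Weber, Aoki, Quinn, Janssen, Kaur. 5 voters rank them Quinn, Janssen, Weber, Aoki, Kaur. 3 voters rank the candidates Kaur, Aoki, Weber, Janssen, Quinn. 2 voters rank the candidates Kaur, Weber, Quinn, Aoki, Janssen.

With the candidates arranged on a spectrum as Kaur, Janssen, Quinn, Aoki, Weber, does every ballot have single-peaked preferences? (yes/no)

Axis positions: Kaur=1, Janssen=2, Quinn=3, Aoki=4, Weber=5.
Type 1 (peak Janssen at position 2): ranking walks positions 2-1-3-4-5, expanding outward from the peak — single-peaked.
Type 2 (peak Weber at position 5): ranking walks positions 5-4-3-2-1, expanding outward from the peak — single-peaked.
Type 3: ranking walks positions 3-2-5-4-1; Weber is ranked above Aoki even though Aoki lies between Weber and the peak Quinn on the axis — preferences dip and rise again. Not single-peaked.
Type 4: ranking walks positions 1-4-5-2-3; Aoki is ranked above Janssen even though Janssen lies between Aoki and the peak Kaur on the axis — preferences dip and rise again. Not single-peaked.
Type 5: ranking walks positions 1-5-3-4-2; Weber is ranked above Janssen even though Janssen lies between Weber and the peak Kaur on the axis — preferences dip and rise again. Not single-peaked.
Type 3 violates single-peakedness, so the profile is not single-peaked on this axis.

no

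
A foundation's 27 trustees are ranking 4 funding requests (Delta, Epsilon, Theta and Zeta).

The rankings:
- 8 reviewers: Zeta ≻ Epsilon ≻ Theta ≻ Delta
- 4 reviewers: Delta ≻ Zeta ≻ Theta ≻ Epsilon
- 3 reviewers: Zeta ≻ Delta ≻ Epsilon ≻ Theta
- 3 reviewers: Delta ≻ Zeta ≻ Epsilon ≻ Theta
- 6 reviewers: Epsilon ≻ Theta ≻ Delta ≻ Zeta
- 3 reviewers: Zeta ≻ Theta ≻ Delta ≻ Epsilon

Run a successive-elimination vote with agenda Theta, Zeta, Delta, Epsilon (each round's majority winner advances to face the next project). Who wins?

Round 1: Theta vs Zeta — 6–21, Zeta advances.
Round 2: Zeta vs Delta — 14–13, Zeta advances.
Round 3: Zeta vs Epsilon — 21–6, Zeta advances.
Zeta survives the agenda.

Zeta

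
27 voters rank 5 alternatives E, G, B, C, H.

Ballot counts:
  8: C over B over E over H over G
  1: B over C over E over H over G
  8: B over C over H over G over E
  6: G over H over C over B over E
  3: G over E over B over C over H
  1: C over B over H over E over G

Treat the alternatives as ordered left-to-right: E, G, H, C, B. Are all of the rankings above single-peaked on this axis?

no

Axis positions: E=1, G=2, H=3, C=4, B=5.
Type 1: ranking walks positions 4-5-1-3-2; E is ranked above H even though H lies between E and the peak C on the axis — preferences dip and rise again. Not single-peaked.
Type 2: ranking walks positions 5-4-1-3-2; E is ranked above H even though H lies between E and the peak B on the axis — preferences dip and rise again. Not single-peaked.
Type 3 (peak B at position 5): ranking walks positions 5-4-3-2-1, expanding outward from the peak — single-peaked.
Type 4 (peak G at position 2): ranking walks positions 2-3-4-5-1, expanding outward from the peak — single-peaked.
Type 5: ranking walks positions 2-1-5-4-3; B is ranked above H even though H lies between B and the peak G on the axis — preferences dip and rise again. Not single-peaked.
Type 6: ranking walks positions 4-5-3-1-2; E is ranked above G even though G lies between E and the peak C on the axis — preferences dip and rise again. Not single-peaked.
Type 1 violates single-peakedness, so the profile is not single-peaked on this axis.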